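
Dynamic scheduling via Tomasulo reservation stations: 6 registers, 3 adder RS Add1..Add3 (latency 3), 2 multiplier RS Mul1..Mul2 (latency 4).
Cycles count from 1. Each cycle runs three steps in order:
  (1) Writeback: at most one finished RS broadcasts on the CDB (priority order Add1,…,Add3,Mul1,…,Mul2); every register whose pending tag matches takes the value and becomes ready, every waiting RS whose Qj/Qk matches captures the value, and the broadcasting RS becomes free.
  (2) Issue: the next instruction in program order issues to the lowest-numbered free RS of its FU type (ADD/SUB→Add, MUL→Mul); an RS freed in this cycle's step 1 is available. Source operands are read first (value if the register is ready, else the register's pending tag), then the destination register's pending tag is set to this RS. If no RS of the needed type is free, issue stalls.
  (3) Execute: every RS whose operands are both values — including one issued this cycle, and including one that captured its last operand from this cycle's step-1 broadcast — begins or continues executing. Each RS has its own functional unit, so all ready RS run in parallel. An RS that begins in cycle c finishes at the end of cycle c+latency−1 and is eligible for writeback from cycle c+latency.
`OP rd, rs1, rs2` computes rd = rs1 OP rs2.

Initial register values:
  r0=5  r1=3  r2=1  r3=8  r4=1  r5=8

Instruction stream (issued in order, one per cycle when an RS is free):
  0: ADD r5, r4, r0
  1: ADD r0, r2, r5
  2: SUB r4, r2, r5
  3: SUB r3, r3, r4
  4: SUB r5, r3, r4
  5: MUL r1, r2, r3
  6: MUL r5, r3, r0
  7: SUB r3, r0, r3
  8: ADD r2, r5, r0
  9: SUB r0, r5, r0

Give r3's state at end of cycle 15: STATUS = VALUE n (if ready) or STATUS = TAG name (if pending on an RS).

c1: issue ADD r5<-Add1 | r0:5,r1:3,r2:1,r3:8,r4:1,r5:Add1
c2: issue ADD r0<-Add2 | r0:Add2,r1:3,r2:1,r3:8,r4:1,r5:Add1
c3: issue SUB r4<-Add3 | r0:Add2,r1:3,r2:1,r3:8,r4:Add3,r5:Add1
c4: CDB Add1=6; issue SUB r3<-Add1 | r0:Add2,r1:3,r2:1,r3:Add1,r4:Add3,r5:6
c5: stall | r0:Add2,r1:3,r2:1,r3:Add1,r4:Add3,r5:6
c6: stall | r0:Add2,r1:3,r2:1,r3:Add1,r4:Add3,r5:6
c7: CDB Add2=7; issue SUB r5<-Add2 | r0:7,r1:3,r2:1,r3:Add1,r4:Add3,r5:Add2
c8: CDB Add3=-5; issue MUL r1<-Mul1 | r0:7,r1:Mul1,r2:1,r3:Add1,r4:-5,r5:Add2
c9: issue MUL r5<-Mul2 | r0:7,r1:Mul1,r2:1,r3:Add1,r4:-5,r5:Mul2
c10: issue SUB r3<-Add3 | r0:7,r1:Mul1,r2:1,r3:Add3,r4:-5,r5:Mul2
c11: CDB Add1=13; issue ADD r2<-Add1 | r0:7,r1:Mul1,r2:Add1,r3:Add3,r4:-5,r5:Mul2
c12: stall | r0:7,r1:Mul1,r2:Add1,r3:Add3,r4:-5,r5:Mul2
c13: stall | r0:7,r1:Mul1,r2:Add1,r3:Add3,r4:-5,r5:Mul2
c14: CDB Add2=18; issue SUB r0<-Add2 | r0:Add2,r1:Mul1,r2:Add1,r3:Add3,r4:-5,r5:Mul2
c15: CDB Add3=-6 | r0:Add2,r1:Mul1,r2:Add1,r3:-6,r4:-5,r5:Mul2

STATUS = VALUE -6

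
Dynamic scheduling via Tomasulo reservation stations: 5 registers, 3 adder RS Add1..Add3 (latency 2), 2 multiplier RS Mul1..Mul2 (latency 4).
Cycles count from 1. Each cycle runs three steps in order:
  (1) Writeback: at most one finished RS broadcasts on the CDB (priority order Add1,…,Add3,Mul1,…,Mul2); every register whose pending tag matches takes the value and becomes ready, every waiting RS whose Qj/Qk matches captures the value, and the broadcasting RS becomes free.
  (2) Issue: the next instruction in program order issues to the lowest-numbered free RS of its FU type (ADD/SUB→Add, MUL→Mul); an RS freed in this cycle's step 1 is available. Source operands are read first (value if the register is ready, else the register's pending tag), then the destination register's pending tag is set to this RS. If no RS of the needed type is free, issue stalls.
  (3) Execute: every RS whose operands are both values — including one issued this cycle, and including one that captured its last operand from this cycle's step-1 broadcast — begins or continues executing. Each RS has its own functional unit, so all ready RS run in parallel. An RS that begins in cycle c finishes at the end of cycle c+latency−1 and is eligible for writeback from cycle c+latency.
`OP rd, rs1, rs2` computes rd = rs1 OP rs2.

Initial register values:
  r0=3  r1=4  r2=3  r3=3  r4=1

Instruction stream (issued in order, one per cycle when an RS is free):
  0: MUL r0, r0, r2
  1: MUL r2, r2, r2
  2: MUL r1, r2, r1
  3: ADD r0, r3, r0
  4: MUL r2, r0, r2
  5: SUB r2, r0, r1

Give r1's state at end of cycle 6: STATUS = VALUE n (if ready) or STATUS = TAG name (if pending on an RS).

  c1: issue MUL r0<-Mul1  regs: r0:Mul1,r1:4,r2:3,r3:3,r4:1
  c2: issue MUL r2<-Mul2  regs: r0:Mul1,r1:4,r2:Mul2,r3:3,r4:1
  c3: stall  regs: r0:Mul1,r1:4,r2:Mul2,r3:3,r4:1
  c4: stall  regs: r0:Mul1,r1:4,r2:Mul2,r3:3,r4:1
  c5: CDB Mul1=9; issue MUL r1<-Mul1  regs: r0:9,r1:Mul1,r2:Mul2,r3:3,r4:1
  c6: CDB Mul2=9; issue ADD r0<-Add1  regs: r0:Add1,r1:Mul1,r2:9,r3:3,r4:1

STATUS = TAG Mul1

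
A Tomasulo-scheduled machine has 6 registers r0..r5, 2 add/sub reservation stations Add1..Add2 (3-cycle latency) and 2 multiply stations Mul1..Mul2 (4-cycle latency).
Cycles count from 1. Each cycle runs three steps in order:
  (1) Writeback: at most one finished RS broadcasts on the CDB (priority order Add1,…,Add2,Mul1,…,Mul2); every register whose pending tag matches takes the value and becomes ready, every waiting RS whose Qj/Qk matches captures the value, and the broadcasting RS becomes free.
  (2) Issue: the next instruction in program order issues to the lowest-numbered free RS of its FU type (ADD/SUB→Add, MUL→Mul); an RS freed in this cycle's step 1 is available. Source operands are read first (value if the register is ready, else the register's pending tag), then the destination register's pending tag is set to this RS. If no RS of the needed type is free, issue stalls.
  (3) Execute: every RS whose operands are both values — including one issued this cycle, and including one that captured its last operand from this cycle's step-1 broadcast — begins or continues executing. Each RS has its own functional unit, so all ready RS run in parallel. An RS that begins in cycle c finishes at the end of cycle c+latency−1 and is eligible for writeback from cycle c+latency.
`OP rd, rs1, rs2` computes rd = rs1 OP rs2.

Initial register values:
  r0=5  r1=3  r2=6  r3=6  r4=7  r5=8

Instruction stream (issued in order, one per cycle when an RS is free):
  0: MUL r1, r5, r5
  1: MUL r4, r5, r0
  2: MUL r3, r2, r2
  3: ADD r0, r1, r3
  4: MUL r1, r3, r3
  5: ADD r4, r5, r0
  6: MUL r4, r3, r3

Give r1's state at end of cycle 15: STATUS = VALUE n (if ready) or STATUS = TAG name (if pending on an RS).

  c1: issue MUL r1<-Mul1  regs: r0:5,r1:Mul1,r2:6,r3:6,r4:7,r5:8
  c2: issue MUL r4<-Mul2  regs: r0:5,r1:Mul1,r2:6,r3:6,r4:Mul2,r5:8
  c3: stall  regs: r0:5,r1:Mul1,r2:6,r3:6,r4:Mul2,r5:8
  c4: stall  regs: r0:5,r1:Mul1,r2:6,r3:6,r4:Mul2,r5:8
  c5: CDB Mul1=64; issue MUL r3<-Mul1  regs: r0:5,r1:64,r2:6,r3:Mul1,r4:Mul2,r5:8
  c6: CDB Mul2=40; issue ADD r0<-Add1  regs: r0:Add1,r1:64,r2:6,r3:Mul1,r4:40,r5:8
  c7: issue MUL r1<-Mul2  regs: r0:Add1,r1:Mul2,r2:6,r3:Mul1,r4:40,r5:8
  c8: issue ADD r4<-Add2  regs: r0:Add1,r1:Mul2,r2:6,r3:Mul1,r4:Add2,r5:8
  c9: CDB Mul1=36; issue MUL r4<-Mul1  regs: r0:Add1,r1:Mul2,r2:6,r3:36,r4:Mul1,r5:8
  c10: -  regs: r0:Add1,r1:Mul2,r2:6,r3:36,r4:Mul1,r5:8
  c11: -  regs: r0:Add1,r1:Mul2,r2:6,r3:36,r4:Mul1,r5:8
  c12: CDB Add1=100  regs: r0:100,r1:Mul2,r2:6,r3:36,r4:Mul1,r5:8
  c13: CDB Mul1=1296  regs: r0:100,r1:Mul2,r2:6,r3:36,r4:1296,r5:8
  c14: CDB Mul2=1296  regs: r0:100,r1:1296,r2:6,r3:36,r4:1296,r5:8
  c15: CDB Add2=108  regs: r0:100,r1:1296,r2:6,r3:36,r4:1296,r5:8

STATUS = VALUE 1296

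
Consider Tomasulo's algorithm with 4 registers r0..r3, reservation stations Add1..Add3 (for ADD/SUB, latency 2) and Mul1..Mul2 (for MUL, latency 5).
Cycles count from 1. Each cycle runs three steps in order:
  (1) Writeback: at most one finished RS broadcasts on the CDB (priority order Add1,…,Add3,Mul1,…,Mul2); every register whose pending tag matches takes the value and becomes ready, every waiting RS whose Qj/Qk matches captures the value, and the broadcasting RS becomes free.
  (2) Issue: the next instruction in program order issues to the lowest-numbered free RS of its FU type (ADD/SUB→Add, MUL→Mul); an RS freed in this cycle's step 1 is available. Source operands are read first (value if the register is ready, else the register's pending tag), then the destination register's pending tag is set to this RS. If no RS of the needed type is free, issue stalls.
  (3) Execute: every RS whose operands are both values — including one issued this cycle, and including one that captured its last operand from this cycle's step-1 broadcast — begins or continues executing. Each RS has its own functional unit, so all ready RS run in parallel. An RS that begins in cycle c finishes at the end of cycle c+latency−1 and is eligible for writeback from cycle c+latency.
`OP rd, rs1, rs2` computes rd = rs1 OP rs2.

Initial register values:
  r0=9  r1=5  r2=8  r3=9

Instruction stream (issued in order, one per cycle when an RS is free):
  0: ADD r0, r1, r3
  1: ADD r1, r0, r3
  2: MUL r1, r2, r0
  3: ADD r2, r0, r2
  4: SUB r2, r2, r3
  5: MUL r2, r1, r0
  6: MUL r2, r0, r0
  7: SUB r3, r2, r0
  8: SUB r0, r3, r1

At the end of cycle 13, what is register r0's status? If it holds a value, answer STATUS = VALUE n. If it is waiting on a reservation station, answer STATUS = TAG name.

STATUS = TAG Add2

  c1: issue ADD r0<-Add1  regs: r0:Add1,r1:5,r2:8,r3:9
  c2: issue ADD r1<-Add2  regs: r0:Add1,r1:Add2,r2:8,r3:9
  c3: CDB Add1=14; issue MUL r1<-Mul1  regs: r0:14,r1:Mul1,r2:8,r3:9
  c4: issue ADD r2<-Add1  regs: r0:14,r1:Mul1,r2:Add1,r3:9
  c5: CDB Add2=23; issue SUB r2<-Add2  regs: r0:14,r1:Mul1,r2:Add2,r3:9
  c6: CDB Add1=22; issue MUL r2<-Mul2  regs: r0:14,r1:Mul1,r2:Mul2,r3:9
  c7: stall  regs: r0:14,r1:Mul1,r2:Mul2,r3:9
  c8: CDB Add2=13; stall  regs: r0:14,r1:Mul1,r2:Mul2,r3:9
  c9: CDB Mul1=112; issue MUL r2<-Mul1  regs: r0:14,r1:112,r2:Mul1,r3:9
  c10: issue SUB r3<-Add1  regs: r0:14,r1:112,r2:Mul1,r3:Add1
  c11: issue SUB r0<-Add2  regs: r0:Add2,r1:112,r2:Mul1,r3:Add1
  c12: -  regs: r0:Add2,r1:112,r2:Mul1,r3:Add1
  c13: -  regs: r0:Add2,r1:112,r2:Mul1,r3:Add1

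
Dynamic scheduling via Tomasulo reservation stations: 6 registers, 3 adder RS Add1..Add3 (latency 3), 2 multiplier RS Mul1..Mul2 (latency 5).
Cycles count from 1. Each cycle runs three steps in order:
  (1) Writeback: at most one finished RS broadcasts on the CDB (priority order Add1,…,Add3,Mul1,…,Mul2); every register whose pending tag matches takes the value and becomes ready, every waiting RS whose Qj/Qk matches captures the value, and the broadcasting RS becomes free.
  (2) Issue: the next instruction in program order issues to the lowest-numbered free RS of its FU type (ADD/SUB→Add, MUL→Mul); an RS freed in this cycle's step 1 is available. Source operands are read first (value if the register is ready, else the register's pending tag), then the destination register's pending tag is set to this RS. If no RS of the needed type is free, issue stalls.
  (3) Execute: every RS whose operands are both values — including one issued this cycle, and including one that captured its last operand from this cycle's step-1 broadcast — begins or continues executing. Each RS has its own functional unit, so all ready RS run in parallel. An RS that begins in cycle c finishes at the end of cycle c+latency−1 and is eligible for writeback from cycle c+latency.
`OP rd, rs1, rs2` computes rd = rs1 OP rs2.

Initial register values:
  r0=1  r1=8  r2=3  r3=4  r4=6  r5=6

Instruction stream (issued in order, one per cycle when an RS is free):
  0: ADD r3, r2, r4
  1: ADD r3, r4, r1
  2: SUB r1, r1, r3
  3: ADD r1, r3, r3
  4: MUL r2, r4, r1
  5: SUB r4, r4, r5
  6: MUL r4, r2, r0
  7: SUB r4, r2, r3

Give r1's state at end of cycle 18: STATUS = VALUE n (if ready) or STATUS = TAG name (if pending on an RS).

c1: issue ADD r3<-Add1 | r0:1,r1:8,r2:3,r3:Add1,r4:6,r5:6
c2: issue ADD r3<-Add2 | r0:1,r1:8,r2:3,r3:Add2,r4:6,r5:6
c3: issue SUB r1<-Add3 | r0:1,r1:Add3,r2:3,r3:Add2,r4:6,r5:6
c4: CDB Add1=9; issue ADD r1<-Add1 | r0:1,r1:Add1,r2:3,r3:Add2,r4:6,r5:6
c5: CDB Add2=14; issue MUL r2<-Mul1 | r0:1,r1:Add1,r2:Mul1,r3:14,r4:6,r5:6
c6: issue SUB r4<-Add2 | r0:1,r1:Add1,r2:Mul1,r3:14,r4:Add2,r5:6
c7: issue MUL r4<-Mul2 | r0:1,r1:Add1,r2:Mul1,r3:14,r4:Mul2,r5:6
c8: CDB Add1=28; issue SUB r4<-Add1 | r0:1,r1:28,r2:Mul1,r3:14,r4:Add1,r5:6
c9: CDB Add2=0 | r0:1,r1:28,r2:Mul1,r3:14,r4:Add1,r5:6
c10: CDB Add3=-6 | r0:1,r1:28,r2:Mul1,r3:14,r4:Add1,r5:6
c11: - | r0:1,r1:28,r2:Mul1,r3:14,r4:Add1,r5:6
c12: - | r0:1,r1:28,r2:Mul1,r3:14,r4:Add1,r5:6
c13: CDB Mul1=168 | r0:1,r1:28,r2:168,r3:14,r4:Add1,r5:6
c14: - | r0:1,r1:28,r2:168,r3:14,r4:Add1,r5:6
c15: - | r0:1,r1:28,r2:168,r3:14,r4:Add1,r5:6
c16: CDB Add1=154 | r0:1,r1:28,r2:168,r3:14,r4:154,r5:6
c17: - | r0:1,r1:28,r2:168,r3:14,r4:154,r5:6
c18: CDB Mul2=168 | r0:1,r1:28,r2:168,r3:14,r4:154,r5:6

STATUS = VALUE 28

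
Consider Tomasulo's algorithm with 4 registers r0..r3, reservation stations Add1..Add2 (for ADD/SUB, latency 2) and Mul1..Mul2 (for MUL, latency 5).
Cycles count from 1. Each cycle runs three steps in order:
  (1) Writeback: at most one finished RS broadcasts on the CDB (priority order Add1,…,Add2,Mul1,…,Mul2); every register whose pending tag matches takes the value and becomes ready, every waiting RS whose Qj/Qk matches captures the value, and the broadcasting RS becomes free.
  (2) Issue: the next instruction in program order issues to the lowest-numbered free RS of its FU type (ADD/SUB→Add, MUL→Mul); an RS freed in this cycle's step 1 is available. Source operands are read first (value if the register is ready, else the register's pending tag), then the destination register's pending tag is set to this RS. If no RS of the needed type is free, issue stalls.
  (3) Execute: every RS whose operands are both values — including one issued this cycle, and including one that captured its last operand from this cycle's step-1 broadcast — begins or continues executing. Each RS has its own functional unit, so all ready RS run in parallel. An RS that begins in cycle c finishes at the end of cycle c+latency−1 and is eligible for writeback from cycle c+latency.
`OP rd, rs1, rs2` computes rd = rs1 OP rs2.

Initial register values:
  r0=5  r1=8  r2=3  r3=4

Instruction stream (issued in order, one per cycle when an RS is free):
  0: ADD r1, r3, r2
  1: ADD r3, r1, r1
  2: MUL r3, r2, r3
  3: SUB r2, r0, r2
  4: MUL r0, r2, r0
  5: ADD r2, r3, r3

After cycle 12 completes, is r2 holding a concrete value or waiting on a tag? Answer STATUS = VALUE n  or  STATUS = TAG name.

STATUS = VALUE 84

cycle 1: issue ADD r1<-Add1 // r0:5,r1:Add1,r2:3,r3:4
cycle 2: issue ADD r3<-Add2 // r0:5,r1:Add1,r2:3,r3:Add2
cycle 3: CDB Add1=7; issue MUL r3<-Mul1 // r0:5,r1:7,r2:3,r3:Mul1
cycle 4: issue SUB r2<-Add1 // r0:5,r1:7,r2:Add1,r3:Mul1
cycle 5: CDB Add2=14; issue MUL r0<-Mul2 // r0:Mul2,r1:7,r2:Add1,r3:Mul1
cycle 6: CDB Add1=2; issue ADD r2<-Add1 // r0:Mul2,r1:7,r2:Add1,r3:Mul1
cycle 7: - // r0:Mul2,r1:7,r2:Add1,r3:Mul1
cycle 8: - // r0:Mul2,r1:7,r2:Add1,r3:Mul1
cycle 9: - // r0:Mul2,r1:7,r2:Add1,r3:Mul1
cycle 10: CDB Mul1=42 // r0:Mul2,r1:7,r2:Add1,r3:42
cycle 11: CDB Mul2=10 // r0:10,r1:7,r2:Add1,r3:42
cycle 12: CDB Add1=84 // r0:10,r1:7,r2:84,r3:42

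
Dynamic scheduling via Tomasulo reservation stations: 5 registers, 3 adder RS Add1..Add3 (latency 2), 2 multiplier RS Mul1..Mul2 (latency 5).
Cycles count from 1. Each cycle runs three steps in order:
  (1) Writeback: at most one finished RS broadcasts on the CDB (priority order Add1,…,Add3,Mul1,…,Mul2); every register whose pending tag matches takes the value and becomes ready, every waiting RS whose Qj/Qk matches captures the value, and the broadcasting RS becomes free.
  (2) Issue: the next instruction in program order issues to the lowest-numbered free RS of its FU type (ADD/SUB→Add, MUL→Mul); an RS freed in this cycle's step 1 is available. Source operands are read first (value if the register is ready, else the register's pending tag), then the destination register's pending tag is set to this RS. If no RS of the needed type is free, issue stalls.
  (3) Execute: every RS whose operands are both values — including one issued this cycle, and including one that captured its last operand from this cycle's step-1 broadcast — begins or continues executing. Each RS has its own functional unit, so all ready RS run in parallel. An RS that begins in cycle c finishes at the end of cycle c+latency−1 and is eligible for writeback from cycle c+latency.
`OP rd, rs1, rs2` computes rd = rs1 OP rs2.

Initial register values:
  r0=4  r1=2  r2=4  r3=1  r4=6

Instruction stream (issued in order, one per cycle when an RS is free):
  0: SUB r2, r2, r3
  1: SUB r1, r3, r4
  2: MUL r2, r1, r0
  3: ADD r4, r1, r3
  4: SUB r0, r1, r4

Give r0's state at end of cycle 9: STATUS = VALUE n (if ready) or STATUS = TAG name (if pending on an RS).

cycle 1: issue SUB r2<-Add1 // r0:4,r1:2,r2:Add1,r3:1,r4:6
cycle 2: issue SUB r1<-Add2 // r0:4,r1:Add2,r2:Add1,r3:1,r4:6
cycle 3: CDB Add1=3; issue MUL r2<-Mul1 // r0:4,r1:Add2,r2:Mul1,r3:1,r4:6
cycle 4: CDB Add2=-5; issue ADD r4<-Add1 // r0:4,r1:-5,r2:Mul1,r3:1,r4:Add1
cycle 5: issue SUB r0<-Add2 // r0:Add2,r1:-5,r2:Mul1,r3:1,r4:Add1
cycle 6: CDB Add1=-4 // r0:Add2,r1:-5,r2:Mul1,r3:1,r4:-4
cycle 7: - // r0:Add2,r1:-5,r2:Mul1,r3:1,r4:-4
cycle 8: CDB Add2=-1 // r0:-1,r1:-5,r2:Mul1,r3:1,r4:-4
cycle 9: CDB Mul1=-20 // r0:-1,r1:-5,r2:-20,r3:1,r4:-4

STATUS = VALUE -1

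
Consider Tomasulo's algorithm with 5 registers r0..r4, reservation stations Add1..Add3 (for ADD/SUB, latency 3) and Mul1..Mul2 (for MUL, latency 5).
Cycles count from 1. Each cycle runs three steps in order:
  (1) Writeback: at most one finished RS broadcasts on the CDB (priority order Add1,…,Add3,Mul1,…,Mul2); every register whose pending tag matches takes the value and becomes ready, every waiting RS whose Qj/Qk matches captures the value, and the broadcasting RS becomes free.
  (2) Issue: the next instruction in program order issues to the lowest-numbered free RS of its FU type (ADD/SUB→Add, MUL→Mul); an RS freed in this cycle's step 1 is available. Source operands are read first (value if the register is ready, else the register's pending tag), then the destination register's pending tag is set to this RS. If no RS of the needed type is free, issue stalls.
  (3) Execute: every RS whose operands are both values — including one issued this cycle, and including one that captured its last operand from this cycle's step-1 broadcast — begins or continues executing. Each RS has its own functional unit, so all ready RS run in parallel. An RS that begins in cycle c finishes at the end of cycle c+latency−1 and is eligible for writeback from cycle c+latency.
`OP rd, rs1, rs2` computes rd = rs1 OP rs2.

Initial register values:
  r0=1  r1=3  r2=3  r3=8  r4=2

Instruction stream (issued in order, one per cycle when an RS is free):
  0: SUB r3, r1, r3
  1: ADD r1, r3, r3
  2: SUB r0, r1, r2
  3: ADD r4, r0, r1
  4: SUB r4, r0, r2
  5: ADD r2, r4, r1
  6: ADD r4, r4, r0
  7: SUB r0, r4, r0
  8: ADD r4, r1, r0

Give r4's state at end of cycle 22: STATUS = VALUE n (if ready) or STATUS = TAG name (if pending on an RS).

STATUS = TAG Add1

  c1: issue SUB r3<-Add1  regs: r0:1,r1:3,r2:3,r3:Add1,r4:2
  c2: issue ADD r1<-Add2  regs: r0:1,r1:Add2,r2:3,r3:Add1,r4:2
  c3: issue SUB r0<-Add3  regs: r0:Add3,r1:Add2,r2:3,r3:Add1,r4:2
  c4: CDB Add1=-5; issue ADD r4<-Add1  regs: r0:Add3,r1:Add2,r2:3,r3:-5,r4:Add1
  c5: stall  regs: r0:Add3,r1:Add2,r2:3,r3:-5,r4:Add1
  c6: stall  regs: r0:Add3,r1:Add2,r2:3,r3:-5,r4:Add1
  c7: CDB Add2=-10; issue SUB r4<-Add2  regs: r0:Add3,r1:-10,r2:3,r3:-5,r4:Add2
  c8: stall  regs: r0:Add3,r1:-10,r2:3,r3:-5,r4:Add2
  c9: stall  regs: r0:Add3,r1:-10,r2:3,r3:-5,r4:Add2
  c10: CDB Add3=-13; issue ADD r2<-Add3  regs: r0:-13,r1:-10,r2:Add3,r3:-5,r4:Add2
  c11: stall  regs: r0:-13,r1:-10,r2:Add3,r3:-5,r4:Add2
  c12: stall  regs: r0:-13,r1:-10,r2:Add3,r3:-5,r4:Add2
  c13: CDB Add1=-23; issue ADD r4<-Add1  regs: r0:-13,r1:-10,r2:Add3,r3:-5,r4:Add1
  c14: CDB Add2=-16; issue SUB r0<-Add2  regs: r0:Add2,r1:-10,r2:Add3,r3:-5,r4:Add1
  c15: stall  regs: r0:Add2,r1:-10,r2:Add3,r3:-5,r4:Add1
  c16: stall  regs: r0:Add2,r1:-10,r2:Add3,r3:-5,r4:Add1
  c17: CDB Add1=-29; issue ADD r4<-Add1  regs: r0:Add2,r1:-10,r2:Add3,r3:-5,r4:Add1
  c18: CDB Add3=-26  regs: r0:Add2,r1:-10,r2:-26,r3:-5,r4:Add1
  c19: -  regs: r0:Add2,r1:-10,r2:-26,r3:-5,r4:Add1
  c20: CDB Add2=-16  regs: r0:-16,r1:-10,r2:-26,r3:-5,r4:Add1
  c21: -  regs: r0:-16,r1:-10,r2:-26,r3:-5,r4:Add1
  c22: -  regs: r0:-16,r1:-10,r2:-26,r3:-5,r4:Add1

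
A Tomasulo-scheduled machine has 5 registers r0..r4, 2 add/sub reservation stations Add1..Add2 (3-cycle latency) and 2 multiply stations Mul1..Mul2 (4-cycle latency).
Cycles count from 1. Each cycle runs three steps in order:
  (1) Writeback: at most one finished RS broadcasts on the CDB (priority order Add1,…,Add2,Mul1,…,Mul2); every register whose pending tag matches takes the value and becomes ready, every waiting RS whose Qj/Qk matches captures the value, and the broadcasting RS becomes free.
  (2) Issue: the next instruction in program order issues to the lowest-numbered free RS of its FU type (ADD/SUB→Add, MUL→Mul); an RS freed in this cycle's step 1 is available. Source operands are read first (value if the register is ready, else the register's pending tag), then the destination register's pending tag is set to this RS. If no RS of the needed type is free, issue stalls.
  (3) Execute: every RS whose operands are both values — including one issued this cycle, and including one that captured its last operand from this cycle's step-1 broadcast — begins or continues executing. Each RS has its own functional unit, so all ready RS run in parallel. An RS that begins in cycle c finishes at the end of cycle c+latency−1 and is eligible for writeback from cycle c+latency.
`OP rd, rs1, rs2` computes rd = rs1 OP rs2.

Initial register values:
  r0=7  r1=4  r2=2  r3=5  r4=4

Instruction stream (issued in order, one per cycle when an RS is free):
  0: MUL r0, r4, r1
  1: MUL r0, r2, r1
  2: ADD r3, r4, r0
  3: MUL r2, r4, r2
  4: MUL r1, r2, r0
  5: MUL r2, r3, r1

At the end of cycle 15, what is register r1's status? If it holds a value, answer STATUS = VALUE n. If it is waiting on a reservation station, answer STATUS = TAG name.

cycle 1: issue MUL r0<-Mul1 // r0:Mul1,r1:4,r2:2,r3:5,r4:4
cycle 2: issue MUL r0<-Mul2 // r0:Mul2,r1:4,r2:2,r3:5,r4:4
cycle 3: issue ADD r3<-Add1 // r0:Mul2,r1:4,r2:2,r3:Add1,r4:4
cycle 4: stall // r0:Mul2,r1:4,r2:2,r3:Add1,r4:4
cycle 5: CDB Mul1=16; issue MUL r2<-Mul1 // r0:Mul2,r1:4,r2:Mul1,r3:Add1,r4:4
cycle 6: CDB Mul2=8; issue MUL r1<-Mul2 // r0:8,r1:Mul2,r2:Mul1,r3:Add1,r4:4
cycle 7: stall // r0:8,r1:Mul2,r2:Mul1,r3:Add1,r4:4
cycle 8: stall // r0:8,r1:Mul2,r2:Mul1,r3:Add1,r4:4
cycle 9: CDB Add1=12; stall // r0:8,r1:Mul2,r2:Mul1,r3:12,r4:4
cycle 10: CDB Mul1=8; issue MUL r2<-Mul1 // r0:8,r1:Mul2,r2:Mul1,r3:12,r4:4
cycle 11: - // r0:8,r1:Mul2,r2:Mul1,r3:12,r4:4
cycle 12: - // r0:8,r1:Mul2,r2:Mul1,r3:12,r4:4
cycle 13: - // r0:8,r1:Mul2,r2:Mul1,r3:12,r4:4
cycle 14: CDB Mul2=64 // r0:8,r1:64,r2:Mul1,r3:12,r4:4
cycle 15: - // r0:8,r1:64,r2:Mul1,r3:12,r4:4

STATUS = VALUE 64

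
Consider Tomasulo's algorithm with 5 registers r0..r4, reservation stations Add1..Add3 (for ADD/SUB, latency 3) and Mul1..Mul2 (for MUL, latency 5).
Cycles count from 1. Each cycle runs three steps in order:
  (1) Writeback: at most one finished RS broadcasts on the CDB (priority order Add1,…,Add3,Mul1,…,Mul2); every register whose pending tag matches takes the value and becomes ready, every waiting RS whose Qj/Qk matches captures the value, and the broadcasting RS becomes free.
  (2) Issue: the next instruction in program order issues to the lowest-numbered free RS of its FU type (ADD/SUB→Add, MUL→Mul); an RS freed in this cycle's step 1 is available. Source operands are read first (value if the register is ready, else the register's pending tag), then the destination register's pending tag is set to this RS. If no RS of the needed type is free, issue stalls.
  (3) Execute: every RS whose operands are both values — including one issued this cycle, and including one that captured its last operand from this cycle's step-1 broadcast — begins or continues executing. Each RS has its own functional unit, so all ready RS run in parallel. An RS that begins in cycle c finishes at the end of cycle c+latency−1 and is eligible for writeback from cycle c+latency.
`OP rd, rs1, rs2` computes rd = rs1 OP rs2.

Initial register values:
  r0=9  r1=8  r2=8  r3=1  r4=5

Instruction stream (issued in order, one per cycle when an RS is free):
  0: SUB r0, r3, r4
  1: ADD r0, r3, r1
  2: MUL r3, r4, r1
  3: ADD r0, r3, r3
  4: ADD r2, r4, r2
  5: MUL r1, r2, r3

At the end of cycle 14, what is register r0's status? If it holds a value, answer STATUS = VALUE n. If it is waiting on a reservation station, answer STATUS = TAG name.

STATUS = VALUE 80

  c1: issue SUB r0<-Add1  regs: r0:Add1,r1:8,r2:8,r3:1,r4:5
  c2: issue ADD r0<-Add2  regs: r0:Add2,r1:8,r2:8,r3:1,r4:5
  c3: issue MUL r3<-Mul1  regs: r0:Add2,r1:8,r2:8,r3:Mul1,r4:5
  c4: CDB Add1=-4; issue ADD r0<-Add1  regs: r0:Add1,r1:8,r2:8,r3:Mul1,r4:5
  c5: CDB Add2=9; issue ADD r2<-Add2  regs: r0:Add1,r1:8,r2:Add2,r3:Mul1,r4:5
  c6: issue MUL r1<-Mul2  regs: r0:Add1,r1:Mul2,r2:Add2,r3:Mul1,r4:5
  c7: -  regs: r0:Add1,r1:Mul2,r2:Add2,r3:Mul1,r4:5
  c8: CDB Add2=13  regs: r0:Add1,r1:Mul2,r2:13,r3:Mul1,r4:5
  c9: CDB Mul1=40  regs: r0:Add1,r1:Mul2,r2:13,r3:40,r4:5
  c10: -  regs: r0:Add1,r1:Mul2,r2:13,r3:40,r4:5
  c11: -  regs: r0:Add1,r1:Mul2,r2:13,r3:40,r4:5
  c12: CDB Add1=80  regs: r0:80,r1:Mul2,r2:13,r3:40,r4:5
  c13: -  regs: r0:80,r1:Mul2,r2:13,r3:40,r4:5
  c14: CDB Mul2=520  regs: r0:80,r1:520,r2:13,r3:40,r4:5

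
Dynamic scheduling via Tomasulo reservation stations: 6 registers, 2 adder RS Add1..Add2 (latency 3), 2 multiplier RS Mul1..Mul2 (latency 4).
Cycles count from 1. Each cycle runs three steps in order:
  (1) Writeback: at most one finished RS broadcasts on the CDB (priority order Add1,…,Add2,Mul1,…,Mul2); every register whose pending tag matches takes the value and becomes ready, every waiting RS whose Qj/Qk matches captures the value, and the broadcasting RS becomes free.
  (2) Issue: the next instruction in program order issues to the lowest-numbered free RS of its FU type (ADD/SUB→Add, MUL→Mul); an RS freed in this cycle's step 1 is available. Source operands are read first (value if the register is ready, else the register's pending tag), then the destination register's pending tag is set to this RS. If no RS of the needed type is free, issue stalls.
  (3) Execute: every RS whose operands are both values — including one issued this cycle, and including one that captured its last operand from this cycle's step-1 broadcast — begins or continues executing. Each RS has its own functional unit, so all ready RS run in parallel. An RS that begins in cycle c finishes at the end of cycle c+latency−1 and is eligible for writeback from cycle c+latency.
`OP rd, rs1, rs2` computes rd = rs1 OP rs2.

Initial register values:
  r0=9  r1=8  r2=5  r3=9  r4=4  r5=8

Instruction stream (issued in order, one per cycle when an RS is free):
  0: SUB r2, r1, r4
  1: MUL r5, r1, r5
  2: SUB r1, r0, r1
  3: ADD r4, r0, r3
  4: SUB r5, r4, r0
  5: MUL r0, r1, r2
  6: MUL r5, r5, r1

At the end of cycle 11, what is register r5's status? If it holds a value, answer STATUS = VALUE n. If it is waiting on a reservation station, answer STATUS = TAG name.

STATUS = TAG Mul1

cycle 1: issue SUB r2<-Add1 // r0:9,r1:8,r2:Add1,r3:9,r4:4,r5:8
cycle 2: issue MUL r5<-Mul1 // r0:9,r1:8,r2:Add1,r3:9,r4:4,r5:Mul1
cycle 3: issue SUB r1<-Add2 // r0:9,r1:Add2,r2:Add1,r3:9,r4:4,r5:Mul1
cycle 4: CDB Add1=4; issue ADD r4<-Add1 // r0:9,r1:Add2,r2:4,r3:9,r4:Add1,r5:Mul1
cycle 5: stall // r0:9,r1:Add2,r2:4,r3:9,r4:Add1,r5:Mul1
cycle 6: CDB Add2=1; issue SUB r5<-Add2 // r0:9,r1:1,r2:4,r3:9,r4:Add1,r5:Add2
cycle 7: CDB Add1=18; issue MUL r0<-Mul2 // r0:Mul2,r1:1,r2:4,r3:9,r4:18,r5:Add2
cycle 8: CDB Mul1=64; issue MUL r5<-Mul1 // r0:Mul2,r1:1,r2:4,r3:9,r4:18,r5:Mul1
cycle 9: - // r0:Mul2,r1:1,r2:4,r3:9,r4:18,r5:Mul1
cycle 10: CDB Add2=9 // r0:Mul2,r1:1,r2:4,r3:9,r4:18,r5:Mul1
cycle 11: CDB Mul2=4 // r0:4,r1:1,r2:4,r3:9,r4:18,r5:Mul1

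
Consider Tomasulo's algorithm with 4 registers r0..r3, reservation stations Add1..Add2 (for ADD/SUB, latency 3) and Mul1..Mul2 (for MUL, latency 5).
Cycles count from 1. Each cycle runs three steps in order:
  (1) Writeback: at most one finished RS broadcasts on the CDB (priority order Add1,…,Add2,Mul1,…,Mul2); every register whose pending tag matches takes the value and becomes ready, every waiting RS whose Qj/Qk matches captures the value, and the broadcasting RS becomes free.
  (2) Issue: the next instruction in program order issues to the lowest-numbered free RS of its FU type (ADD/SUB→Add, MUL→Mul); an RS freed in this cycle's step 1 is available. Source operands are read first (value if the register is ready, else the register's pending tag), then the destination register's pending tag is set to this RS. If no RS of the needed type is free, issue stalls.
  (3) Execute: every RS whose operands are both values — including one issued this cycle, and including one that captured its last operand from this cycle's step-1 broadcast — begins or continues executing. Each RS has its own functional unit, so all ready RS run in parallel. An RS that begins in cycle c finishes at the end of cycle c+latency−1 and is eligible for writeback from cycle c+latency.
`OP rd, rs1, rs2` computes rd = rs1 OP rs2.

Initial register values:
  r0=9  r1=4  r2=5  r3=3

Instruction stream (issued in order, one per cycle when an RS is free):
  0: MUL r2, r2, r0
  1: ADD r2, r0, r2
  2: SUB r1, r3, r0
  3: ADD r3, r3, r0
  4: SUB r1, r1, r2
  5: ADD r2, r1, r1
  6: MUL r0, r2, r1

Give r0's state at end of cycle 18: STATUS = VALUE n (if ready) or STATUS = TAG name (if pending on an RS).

  c1: issue MUL r2<-Mul1  regs: r0:9,r1:4,r2:Mul1,r3:3
  c2: issue ADD r2<-Add1  regs: r0:9,r1:4,r2:Add1,r3:3
  c3: issue SUB r1<-Add2  regs: r0:9,r1:Add2,r2:Add1,r3:3
  c4: stall  regs: r0:9,r1:Add2,r2:Add1,r3:3
  c5: stall  regs: r0:9,r1:Add2,r2:Add1,r3:3
  c6: CDB Add2=-6; issue ADD r3<-Add2  regs: r0:9,r1:-6,r2:Add1,r3:Add2
  c7: CDB Mul1=45; stall  regs: r0:9,r1:-6,r2:Add1,r3:Add2
  c8: stall  regs: r0:9,r1:-6,r2:Add1,r3:Add2
  c9: CDB Add2=12; issue SUB r1<-Add2  regs: r0:9,r1:Add2,r2:Add1,r3:12
  c10: CDB Add1=54; issue ADD r2<-Add1  regs: r0:9,r1:Add2,r2:Add1,r3:12
  c11: issue MUL r0<-Mul1  regs: r0:Mul1,r1:Add2,r2:Add1,r3:12
  c12: -  regs: r0:Mul1,r1:Add2,r2:Add1,r3:12
  c13: CDB Add2=-60  regs: r0:Mul1,r1:-60,r2:Add1,r3:12
  c14: -  regs: r0:Mul1,r1:-60,r2:Add1,r3:12
  c15: -  regs: r0:Mul1,r1:-60,r2:Add1,r3:12
  c16: CDB Add1=-120  regs: r0:Mul1,r1:-60,r2:-120,r3:12
  c17: -  regs: r0:Mul1,r1:-60,r2:-120,r3:12
  c18: -  regs: r0:Mul1,r1:-60,r2:-120,r3:12

STATUS = TAG Mul1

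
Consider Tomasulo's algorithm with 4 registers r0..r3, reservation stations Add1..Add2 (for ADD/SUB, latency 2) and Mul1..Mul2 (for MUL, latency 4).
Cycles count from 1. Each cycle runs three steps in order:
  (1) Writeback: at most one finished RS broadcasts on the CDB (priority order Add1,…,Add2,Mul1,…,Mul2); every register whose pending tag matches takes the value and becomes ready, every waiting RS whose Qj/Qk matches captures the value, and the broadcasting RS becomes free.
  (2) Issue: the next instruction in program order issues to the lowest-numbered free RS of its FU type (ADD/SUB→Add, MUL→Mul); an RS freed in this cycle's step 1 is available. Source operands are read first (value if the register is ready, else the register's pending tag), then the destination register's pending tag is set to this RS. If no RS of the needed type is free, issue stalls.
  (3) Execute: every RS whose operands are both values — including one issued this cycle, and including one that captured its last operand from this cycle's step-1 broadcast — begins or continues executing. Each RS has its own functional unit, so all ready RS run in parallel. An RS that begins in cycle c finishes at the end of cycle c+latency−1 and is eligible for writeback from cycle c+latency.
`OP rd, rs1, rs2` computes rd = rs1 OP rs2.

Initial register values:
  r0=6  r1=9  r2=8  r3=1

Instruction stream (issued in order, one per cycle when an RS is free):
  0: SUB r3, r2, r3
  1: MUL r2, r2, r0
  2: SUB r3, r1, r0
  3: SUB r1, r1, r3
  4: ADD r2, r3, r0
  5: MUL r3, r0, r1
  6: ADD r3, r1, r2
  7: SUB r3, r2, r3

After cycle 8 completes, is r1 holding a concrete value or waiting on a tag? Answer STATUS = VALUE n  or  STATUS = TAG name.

c1: issue SUB r3<-Add1 | r0:6,r1:9,r2:8,r3:Add1
c2: issue MUL r2<-Mul1 | r0:6,r1:9,r2:Mul1,r3:Add1
c3: CDB Add1=7; issue SUB r3<-Add1 | r0:6,r1:9,r2:Mul1,r3:Add1
c4: issue SUB r1<-Add2 | r0:6,r1:Add2,r2:Mul1,r3:Add1
c5: CDB Add1=3; issue ADD r2<-Add1 | r0:6,r1:Add2,r2:Add1,r3:3
c6: CDB Mul1=48; issue MUL r3<-Mul1 | r0:6,r1:Add2,r2:Add1,r3:Mul1
c7: CDB Add1=9; issue ADD r3<-Add1 | r0:6,r1:Add2,r2:9,r3:Add1
c8: CDB Add2=6; issue SUB r3<-Add2 | r0:6,r1:6,r2:9,r3:Add2

STATUS = VALUE 6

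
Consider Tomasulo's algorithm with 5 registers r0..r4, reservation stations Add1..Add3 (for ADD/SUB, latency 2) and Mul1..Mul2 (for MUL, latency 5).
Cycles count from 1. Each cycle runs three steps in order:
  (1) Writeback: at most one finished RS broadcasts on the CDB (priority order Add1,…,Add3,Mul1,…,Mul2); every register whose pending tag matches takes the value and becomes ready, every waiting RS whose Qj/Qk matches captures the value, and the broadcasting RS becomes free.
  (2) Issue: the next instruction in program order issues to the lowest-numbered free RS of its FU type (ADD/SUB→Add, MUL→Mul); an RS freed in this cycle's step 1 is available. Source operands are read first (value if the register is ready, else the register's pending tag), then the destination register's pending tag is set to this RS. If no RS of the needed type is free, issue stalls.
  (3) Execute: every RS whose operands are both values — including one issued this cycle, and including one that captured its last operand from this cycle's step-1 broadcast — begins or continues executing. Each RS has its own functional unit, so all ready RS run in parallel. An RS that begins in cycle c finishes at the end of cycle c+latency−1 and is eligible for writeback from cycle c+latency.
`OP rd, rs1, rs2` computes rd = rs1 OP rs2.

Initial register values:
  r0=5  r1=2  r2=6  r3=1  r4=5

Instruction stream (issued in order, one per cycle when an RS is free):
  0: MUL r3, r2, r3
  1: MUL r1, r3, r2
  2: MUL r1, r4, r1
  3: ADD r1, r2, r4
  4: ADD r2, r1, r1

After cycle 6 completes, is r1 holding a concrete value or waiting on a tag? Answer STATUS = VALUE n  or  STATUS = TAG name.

c1: issue MUL r3<-Mul1 | r0:5,r1:2,r2:6,r3:Mul1,r4:5
c2: issue MUL r1<-Mul2 | r0:5,r1:Mul2,r2:6,r3:Mul1,r4:5
c3: stall | r0:5,r1:Mul2,r2:6,r3:Mul1,r4:5
c4: stall | r0:5,r1:Mul2,r2:6,r3:Mul1,r4:5
c5: stall | r0:5,r1:Mul2,r2:6,r3:Mul1,r4:5
c6: CDB Mul1=6; issue MUL r1<-Mul1 | r0:5,r1:Mul1,r2:6,r3:6,r4:5

STATUS = TAG Mul1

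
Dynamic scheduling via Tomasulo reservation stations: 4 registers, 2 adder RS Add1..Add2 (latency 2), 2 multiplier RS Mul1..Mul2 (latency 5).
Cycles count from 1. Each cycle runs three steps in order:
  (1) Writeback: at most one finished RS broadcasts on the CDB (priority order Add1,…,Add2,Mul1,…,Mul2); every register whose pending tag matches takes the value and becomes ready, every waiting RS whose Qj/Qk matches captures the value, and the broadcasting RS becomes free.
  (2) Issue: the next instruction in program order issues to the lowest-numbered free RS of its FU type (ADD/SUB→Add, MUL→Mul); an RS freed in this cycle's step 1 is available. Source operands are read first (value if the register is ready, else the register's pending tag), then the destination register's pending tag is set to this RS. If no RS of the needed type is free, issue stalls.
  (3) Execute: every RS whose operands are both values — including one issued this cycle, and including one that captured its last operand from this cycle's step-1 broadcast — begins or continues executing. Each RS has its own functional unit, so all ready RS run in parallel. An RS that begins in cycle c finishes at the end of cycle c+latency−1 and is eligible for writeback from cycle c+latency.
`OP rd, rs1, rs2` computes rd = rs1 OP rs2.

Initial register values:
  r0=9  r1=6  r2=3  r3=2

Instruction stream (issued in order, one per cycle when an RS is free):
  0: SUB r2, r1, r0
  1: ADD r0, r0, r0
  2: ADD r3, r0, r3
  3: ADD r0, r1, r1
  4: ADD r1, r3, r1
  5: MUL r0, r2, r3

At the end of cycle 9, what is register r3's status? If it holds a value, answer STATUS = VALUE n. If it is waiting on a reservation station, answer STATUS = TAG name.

cycle 1: issue SUB r2<-Add1 // r0:9,r1:6,r2:Add1,r3:2
cycle 2: issue ADD r0<-Add2 // r0:Add2,r1:6,r2:Add1,r3:2
cycle 3: CDB Add1=-3; issue ADD r3<-Add1 // r0:Add2,r1:6,r2:-3,r3:Add1
cycle 4: CDB Add2=18; issue ADD r0<-Add2 // r0:Add2,r1:6,r2:-3,r3:Add1
cycle 5: stall // r0:Add2,r1:6,r2:-3,r3:Add1
cycle 6: CDB Add1=20; issue ADD r1<-Add1 // r0:Add2,r1:Add1,r2:-3,r3:20
cycle 7: CDB Add2=12; issue MUL r0<-Mul1 // r0:Mul1,r1:Add1,r2:-3,r3:20
cycle 8: CDB Add1=26 // r0:Mul1,r1:26,r2:-3,r3:20
cycle 9: - // r0:Mul1,r1:26,r2:-3,r3:20

STATUS = VALUE 20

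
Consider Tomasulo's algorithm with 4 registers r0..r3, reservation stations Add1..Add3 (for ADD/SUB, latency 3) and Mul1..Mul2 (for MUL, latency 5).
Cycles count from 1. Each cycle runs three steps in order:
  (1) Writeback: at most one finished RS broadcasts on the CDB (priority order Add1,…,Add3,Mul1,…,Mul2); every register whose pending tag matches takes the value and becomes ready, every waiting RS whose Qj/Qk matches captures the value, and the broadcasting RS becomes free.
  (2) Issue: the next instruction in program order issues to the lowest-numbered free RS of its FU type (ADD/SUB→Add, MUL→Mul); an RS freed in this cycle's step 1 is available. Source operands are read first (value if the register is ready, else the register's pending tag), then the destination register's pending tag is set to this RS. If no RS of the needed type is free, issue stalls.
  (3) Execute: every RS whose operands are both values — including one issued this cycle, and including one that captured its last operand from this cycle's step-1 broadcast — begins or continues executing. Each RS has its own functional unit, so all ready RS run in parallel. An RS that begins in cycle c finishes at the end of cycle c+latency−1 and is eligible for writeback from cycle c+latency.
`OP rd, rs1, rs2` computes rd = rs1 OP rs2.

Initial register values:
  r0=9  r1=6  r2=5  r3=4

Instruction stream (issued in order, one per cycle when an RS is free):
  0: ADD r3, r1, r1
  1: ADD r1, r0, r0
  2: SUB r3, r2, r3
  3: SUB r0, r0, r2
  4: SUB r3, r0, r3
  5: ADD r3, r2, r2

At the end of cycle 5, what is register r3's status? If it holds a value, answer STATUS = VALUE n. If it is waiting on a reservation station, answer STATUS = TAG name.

  c1: issue ADD r3<-Add1  regs: r0:9,r1:6,r2:5,r3:Add1
  c2: issue ADD r1<-Add2  regs: r0:9,r1:Add2,r2:5,r3:Add1
  c3: issue SUB r3<-Add3  regs: r0:9,r1:Add2,r2:5,r3:Add3
  c4: CDB Add1=12; issue SUB r0<-Add1  regs: r0:Add1,r1:Add2,r2:5,r3:Add3
  c5: CDB Add2=18; issue SUB r3<-Add2  regs: r0:Add1,r1:18,r2:5,r3:Add2

STATUS = TAG Add2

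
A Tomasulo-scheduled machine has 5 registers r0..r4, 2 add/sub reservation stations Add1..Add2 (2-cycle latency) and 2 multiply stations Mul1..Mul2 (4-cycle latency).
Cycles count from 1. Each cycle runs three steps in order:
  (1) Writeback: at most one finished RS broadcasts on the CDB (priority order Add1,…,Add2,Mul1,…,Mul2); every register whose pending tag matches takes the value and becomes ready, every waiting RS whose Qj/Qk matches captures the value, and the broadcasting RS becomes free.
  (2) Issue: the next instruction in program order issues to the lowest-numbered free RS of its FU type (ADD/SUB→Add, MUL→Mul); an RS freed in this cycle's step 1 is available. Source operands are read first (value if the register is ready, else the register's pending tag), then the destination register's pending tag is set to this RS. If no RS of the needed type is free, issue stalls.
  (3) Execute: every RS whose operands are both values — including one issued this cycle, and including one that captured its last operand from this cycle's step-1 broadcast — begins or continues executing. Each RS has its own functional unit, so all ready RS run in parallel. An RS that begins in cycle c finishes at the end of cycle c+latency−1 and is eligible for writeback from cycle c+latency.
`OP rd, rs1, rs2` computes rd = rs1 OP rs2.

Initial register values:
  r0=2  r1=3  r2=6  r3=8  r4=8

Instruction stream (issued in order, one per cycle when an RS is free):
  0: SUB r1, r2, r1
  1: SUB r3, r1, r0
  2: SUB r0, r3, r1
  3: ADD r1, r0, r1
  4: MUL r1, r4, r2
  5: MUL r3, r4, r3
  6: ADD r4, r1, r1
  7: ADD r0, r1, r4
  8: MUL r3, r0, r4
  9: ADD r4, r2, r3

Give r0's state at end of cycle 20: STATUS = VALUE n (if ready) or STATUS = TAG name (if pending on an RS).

  c1: issue SUB r1<-Add1  regs: r0:2,r1:Add1,r2:6,r3:8,r4:8
  c2: issue SUB r3<-Add2  regs: r0:2,r1:Add1,r2:6,r3:Add2,r4:8
  c3: CDB Add1=3; issue SUB r0<-Add1  regs: r0:Add1,r1:3,r2:6,r3:Add2,r4:8
  c4: stall  regs: r0:Add1,r1:3,r2:6,r3:Add2,r4:8
  c5: CDB Add2=1; issue ADD r1<-Add2  regs: r0:Add1,r1:Add2,r2:6,r3:1,r4:8
  c6: issue MUL r1<-Mul1  regs: r0:Add1,r1:Mul1,r2:6,r3:1,r4:8
  c7: CDB Add1=-2; issue MUL r3<-Mul2  regs: r0:-2,r1:Mul1,r2:6,r3:Mul2,r4:8
  c8: issue ADD r4<-Add1  regs: r0:-2,r1:Mul1,r2:6,r3:Mul2,r4:Add1
  c9: CDB Add2=1; issue ADD r0<-Add2  regs: r0:Add2,r1:Mul1,r2:6,r3:Mul2,r4:Add1
  c10: CDB Mul1=48; issue MUL r3<-Mul1  regs: r0:Add2,r1:48,r2:6,r3:Mul1,r4:Add1
  c11: CDB Mul2=8; stall  regs: r0:Add2,r1:48,r2:6,r3:Mul1,r4:Add1
  c12: CDB Add1=96; issue ADD r4<-Add1  regs: r0:Add2,r1:48,r2:6,r3:Mul1,r4:Add1
  c13: -  regs: r0:Add2,r1:48,r2:6,r3:Mul1,r4:Add1
  c14: CDB Add2=144  regs: r0:144,r1:48,r2:6,r3:Mul1,r4:Add1
  c15: -  regs: r0:144,r1:48,r2:6,r3:Mul1,r4:Add1
  c16: -  regs: r0:144,r1:48,r2:6,r3:Mul1,r4:Add1
  c17: -  regs: r0:144,r1:48,r2:6,r3:Mul1,r4:Add1
  c18: CDB Mul1=13824  regs: r0:144,r1:48,r2:6,r3:13824,r4:Add1
  c19: -  regs: r0:144,r1:48,r2:6,r3:13824,r4:Add1
  c20: CDB Add1=13830  regs: r0:144,r1:48,r2:6,r3:13824,r4:13830

STATUS = VALUE 144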